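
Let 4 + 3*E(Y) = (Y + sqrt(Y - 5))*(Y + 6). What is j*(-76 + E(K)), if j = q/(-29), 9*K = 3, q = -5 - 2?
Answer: -14483/783 + 133*I*sqrt(42)/783 ≈ -18.497 + 1.1008*I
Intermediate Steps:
q = -7
K = 1/3 (K = (1/9)*3 = 1/3 ≈ 0.33333)
j = 7/29 (j = -7/(-29) = -1/29*(-7) = 7/29 ≈ 0.24138)
E(Y) = -4/3 + (6 + Y)*(Y + sqrt(-5 + Y))/3 (E(Y) = -4/3 + ((Y + sqrt(Y - 5))*(Y + 6))/3 = -4/3 + ((Y + sqrt(-5 + Y))*(6 + Y))/3 = -4/3 + ((6 + Y)*(Y + sqrt(-5 + Y)))/3 = -4/3 + (6 + Y)*(Y + sqrt(-5 + Y))/3)
j*(-76 + E(K)) = 7*(-76 + (-4/3 + 2*(1/3) + 2*sqrt(-5 + 1/3) + (1/3)**2/3 + (1/3)*(1/3)*sqrt(-5 + 1/3)))/29 = 7*(-76 + (-4/3 + 2/3 + 2*sqrt(-14/3) + (1/3)*(1/9) + (1/3)*(1/3)*sqrt(-14/3)))/29 = 7*(-76 + (-4/3 + 2/3 + 2*(I*sqrt(42)/3) + 1/27 + (1/3)*(1/3)*(I*sqrt(42)/3)))/29 = 7*(-76 + (-4/3 + 2/3 + 2*I*sqrt(42)/3 + 1/27 + I*sqrt(42)/27))/29 = 7*(-76 + (-17/27 + 19*I*sqrt(42)/27))/29 = 7*(-2069/27 + 19*I*sqrt(42)/27)/29 = -14483/783 + 133*I*sqrt(42)/783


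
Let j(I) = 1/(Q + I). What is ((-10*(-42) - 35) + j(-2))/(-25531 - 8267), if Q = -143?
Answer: -9304/816785 ≈ -0.011391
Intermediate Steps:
j(I) = 1/(-143 + I)
((-10*(-42) - 35) + j(-2))/(-25531 - 8267) = ((-10*(-42) - 35) + 1/(-143 - 2))/(-25531 - 8267) = ((420 - 35) + 1/(-145))/(-33798) = (385 - 1/145)*(-1/33798) = (55824/145)*(-1/33798) = -9304/816785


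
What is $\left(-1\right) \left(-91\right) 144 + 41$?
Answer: $13145$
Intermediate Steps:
$\left(-1\right) \left(-91\right) 144 + 41 = 91 \cdot 144 + 41 = 13104 + 41 = 13145$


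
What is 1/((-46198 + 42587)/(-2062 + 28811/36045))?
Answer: 74295979/130158495 ≈ 0.57081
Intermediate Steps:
1/((-46198 + 42587)/(-2062 + 28811/36045)) = 1/(-3611/(-2062 + 28811*(1/36045))) = 1/(-3611/(-2062 + 28811/36045)) = 1/(-3611/(-74295979/36045)) = 1/(-3611*(-36045/74295979)) = 1/(130158495/74295979) = 74295979/130158495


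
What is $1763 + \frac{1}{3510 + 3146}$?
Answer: $\frac{11734529}{6656} \approx 1763.0$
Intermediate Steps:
$1763 + \frac{1}{3510 + 3146} = 1763 + \frac{1}{6656} = \frac{11734529}{6656}$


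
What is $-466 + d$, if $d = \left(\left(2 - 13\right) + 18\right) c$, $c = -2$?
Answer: $-480$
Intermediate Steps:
$d = -14$ ($d = \left(\left(2 - 13\right) + 18\right) \left(-2\right) = \left(-11 + 18\right) \left(-2\right) = 7 \left(-2\right) = -14$)
$-466 + d = -466 - 14 = -480$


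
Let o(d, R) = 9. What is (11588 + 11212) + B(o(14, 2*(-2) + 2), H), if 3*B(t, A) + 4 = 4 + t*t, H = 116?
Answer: 22827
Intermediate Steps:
B(t, A) = t**2/3 (B(t, A) = -4/3 + (4 + t*t)/3 = -4/3 + (4 + t**2)/3 = -4/3 + (4/3 + t**2/3) = t**2/3)
(11588 + 11212) + B(o(14, 2*(-2) + 2), H) = (11588 + 11212) + (1/3)*9**2 = 22800 + (1/3)*81 = 22800 + 27 = 22827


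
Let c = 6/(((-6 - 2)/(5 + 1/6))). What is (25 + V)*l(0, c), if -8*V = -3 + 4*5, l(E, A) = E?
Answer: 0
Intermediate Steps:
c = -31/8 (c = 6/((-8/(5 + ⅙))) = 6/((-8/31/6)) = 6/((-8*6/31)) = 6/(-48/31) = 6*(-31/48) = -31/8 ≈ -3.8750)
V = -17/8 (V = -(-3 + 4*5)/8 = -(-3 + 20)/8 = -⅛*17 = -17/8 ≈ -2.1250)
(25 + V)*l(0, c) = (25 - 17/8)*0 = (183/8)*0 = 0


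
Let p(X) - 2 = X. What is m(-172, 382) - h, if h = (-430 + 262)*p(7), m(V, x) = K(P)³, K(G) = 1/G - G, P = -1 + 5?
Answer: 93393/64 ≈ 1459.3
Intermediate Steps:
p(X) = 2 + X
P = 4
m(V, x) = -3375/64 (m(V, x) = (1/4 - 1*4)³ = (¼ - 4)³ = (-15/4)³ = -3375/64)
h = -1512 (h = (-430 + 262)*(2 + 7) = -168*9 = -1512)
m(-172, 382) - h = -3375/64 - 1*(-1512) = -3375/64 + 1512 = 93393/64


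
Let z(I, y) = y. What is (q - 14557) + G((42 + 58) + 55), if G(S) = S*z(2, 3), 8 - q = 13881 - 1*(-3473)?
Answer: -31438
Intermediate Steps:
q = -17346 (q = 8 - (13881 - 1*(-3473)) = 8 - (13881 + 3473) = 8 - 1*17354 = 8 - 17354 = -17346)
G(S) = 3*S (G(S) = S*3 = 3*S)
(q - 14557) + G((42 + 58) + 55) = (-17346 - 14557) + 3*((42 + 58) + 55) = -31903 + 3*(100 + 55) = -31903 + 3*155 = -31903 + 465 = -31438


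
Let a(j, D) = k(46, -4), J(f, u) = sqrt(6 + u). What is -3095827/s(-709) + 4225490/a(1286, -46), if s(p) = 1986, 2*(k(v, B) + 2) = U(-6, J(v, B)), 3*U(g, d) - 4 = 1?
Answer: -50372609629/13902 ≈ -3.6234e+6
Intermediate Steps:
U(g, d) = 5/3 (U(g, d) = 4/3 + (1/3)*1 = 4/3 + 1/3 = 5/3)
k(v, B) = -7/6 (k(v, B) = -2 + (1/2)*(5/3) = -2 + 5/6 = -7/6)
a(j, D) = -7/6
-3095827/s(-709) + 4225490/a(1286, -46) = -3095827/1986 + 4225490/(-7/6) = -3095827*1/1986 + 4225490*(-6/7) = -3095827/1986 - 25352940/7 = -50372609629/13902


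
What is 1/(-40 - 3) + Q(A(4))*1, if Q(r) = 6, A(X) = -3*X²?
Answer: 257/43 ≈ 5.9767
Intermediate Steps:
1/(-40 - 3) + Q(A(4))*1 = 1/(-40 - 3) + 6*1 = 1/(-43) + 6 = -1/43 + 6 = 257/43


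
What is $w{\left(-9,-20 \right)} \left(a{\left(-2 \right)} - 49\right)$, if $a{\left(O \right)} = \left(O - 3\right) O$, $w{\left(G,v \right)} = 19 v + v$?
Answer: $15600$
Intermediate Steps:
$w{\left(G,v \right)} = 20 v$
$a{\left(O \right)} = O \left(-3 + O\right)$ ($a{\left(O \right)} = \left(O - 3\right) O = \left(-3 + O\right) O = O \left(-3 + O\right)$)
$w{\left(-9,-20 \right)} \left(a{\left(-2 \right)} - 49\right) = 20 \left(-20\right) \left(- 2 \left(-3 - 2\right) - 49\right) = - 400 \left(\left(-2\right) \left(-5\right) - 49\right) = - 400 \left(10 - 49\right) = \left(-400\right) \left(-39\right) = 15600$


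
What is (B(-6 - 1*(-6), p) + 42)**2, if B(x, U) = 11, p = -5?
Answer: 2809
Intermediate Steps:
(B(-6 - 1*(-6), p) + 42)**2 = (11 + 42)**2 = 53**2 = 2809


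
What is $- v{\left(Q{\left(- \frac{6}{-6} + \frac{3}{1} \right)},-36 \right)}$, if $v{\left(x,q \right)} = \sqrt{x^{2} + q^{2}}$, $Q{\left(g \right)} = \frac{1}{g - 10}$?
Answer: $- \frac{\sqrt{46657}}{6} \approx -36.0$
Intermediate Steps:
$Q{\left(g \right)} = \frac{1}{-10 + g}$
$v{\left(x,q \right)} = \sqrt{q^{2} + x^{2}}$
$- v{\left(Q{\left(- \frac{6}{-6} + \frac{3}{1} \right)},-36 \right)} = - \sqrt{\left(-36\right)^{2} + \left(\frac{1}{-10 + \left(- \frac{6}{-6} + \frac{3}{1}\right)}\right)^{2}} = - \sqrt{1296 + \left(\frac{1}{-10 + \left(\left(-6\right) \left(- \frac{1}{6}\right) + 3 \cdot 1\right)}\right)^{2}} = - \sqrt{1296 + \left(\frac{1}{-10 + \left(1 + 3\right)}\right)^{2}} = - \sqrt{1296 + \left(\frac{1}{-10 + 4}\right)^{2}} = - \sqrt{1296 + \left(\frac{1}{-6}\right)^{2}} = - \sqrt{1296 + \left(- \frac{1}{6}\right)^{2}} = - \sqrt{1296 + \frac{1}{36}} = - \sqrt{\frac{46657}{36}} = - \frac{\sqrt{46657}}{6}$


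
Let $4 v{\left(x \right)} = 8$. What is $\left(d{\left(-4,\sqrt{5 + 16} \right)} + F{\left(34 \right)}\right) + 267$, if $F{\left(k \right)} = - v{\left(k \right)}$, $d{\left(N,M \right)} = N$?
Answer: $261$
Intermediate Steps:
$v{\left(x \right)} = 2$ ($v{\left(x \right)} = \frac{1}{4} \cdot 8 = 2$)
$F{\left(k \right)} = -2$ ($F{\left(k \right)} = \left(-1\right) 2 = -2$)
$\left(d{\left(-4,\sqrt{5 + 16} \right)} + F{\left(34 \right)}\right) + 267 = \left(-4 - 2\right) + 267 = -6 + 267 = 261$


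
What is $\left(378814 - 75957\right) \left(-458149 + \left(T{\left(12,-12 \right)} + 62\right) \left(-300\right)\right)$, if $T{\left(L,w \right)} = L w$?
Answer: $-131303349493$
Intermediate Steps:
$\left(378814 - 75957\right) \left(-458149 + \left(T{\left(12,-12 \right)} + 62\right) \left(-300\right)\right) = \left(378814 - 75957\right) \left(-458149 + \left(12 \left(-12\right) + 62\right) \left(-300\right)\right) = 302857 \left(-458149 + \left(-144 + 62\right) \left(-300\right)\right) = 302857 \left(-458149 - -24600\right) = 302857 \left(-458149 + 24600\right) = 302857 \left(-433549\right) = -131303349493$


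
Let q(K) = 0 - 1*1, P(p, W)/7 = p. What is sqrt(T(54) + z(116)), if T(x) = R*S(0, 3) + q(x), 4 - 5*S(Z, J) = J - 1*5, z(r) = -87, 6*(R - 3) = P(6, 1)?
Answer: 2*I*sqrt(19) ≈ 8.7178*I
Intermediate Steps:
P(p, W) = 7*p
R = 10 (R = 3 + (7*6)/6 = 3 + (1/6)*42 = 3 + 7 = 10)
S(Z, J) = 9/5 - J/5 (S(Z, J) = 4/5 - (J - 1*5)/5 = 4/5 - (J - 5)/5 = 4/5 - (-5 + J)/5 = 4/5 + (1 - J/5) = 9/5 - J/5)
q(K) = -1 (q(K) = 0 - 1 = -1)
T(x) = 11 (T(x) = 10*(9/5 - 1/5*3) - 1 = 10*(9/5 - 3/5) - 1 = 10*(6/5) - 1 = 12 - 1 = 11)
sqrt(T(54) + z(116)) = sqrt(11 - 87) = sqrt(-76) = 2*I*sqrt(19)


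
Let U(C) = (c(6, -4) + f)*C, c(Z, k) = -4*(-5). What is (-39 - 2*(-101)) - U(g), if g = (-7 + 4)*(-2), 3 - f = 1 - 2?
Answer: 19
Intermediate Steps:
c(Z, k) = 20
f = 4 (f = 3 - (1 - 2) = 3 - 1*(-1) = 3 + 1 = 4)
g = 6 (g = -3*(-2) = 6)
U(C) = 24*C (U(C) = (20 + 4)*C = 24*C)
(-39 - 2*(-101)) - U(g) = (-39 - 2*(-101)) - 24*6 = (-39 + 202) - 1*144 = 163 - 144 = 19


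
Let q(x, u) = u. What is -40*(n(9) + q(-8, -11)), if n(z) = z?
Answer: 80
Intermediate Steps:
-40*(n(9) + q(-8, -11)) = -40*(9 - 11) = -40*(-2) = 80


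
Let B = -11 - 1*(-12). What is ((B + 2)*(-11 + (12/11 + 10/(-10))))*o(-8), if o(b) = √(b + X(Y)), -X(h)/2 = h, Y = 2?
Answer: -720*I*√3/11 ≈ -113.37*I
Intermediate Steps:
X(h) = -2*h
B = 1 (B = -11 + 12 = 1)
o(b) = √(-4 + b) (o(b) = √(b - 2*2) = √(b - 4) = √(-4 + b))
((B + 2)*(-11 + (12/11 + 10/(-10))))*o(-8) = ((1 + 2)*(-11 + (12/11 + 10/(-10))))*√(-4 - 8) = (3*(-11 + (12*(1/11) + 10*(-⅒))))*√(-12) = (3*(-11 + (12/11 - 1)))*(2*I*√3) = (3*(-11 + 1/11))*(2*I*√3) = (3*(-120/11))*(2*I*√3) = -720*I*√3/11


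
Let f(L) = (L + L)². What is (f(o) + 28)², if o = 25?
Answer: 6390784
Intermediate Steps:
f(L) = 4*L² (f(L) = (2*L)² = 4*L²)
(f(o) + 28)² = (4*25² + 28)² = (4*625 + 28)² = (2500 + 28)² = 2528² = 6390784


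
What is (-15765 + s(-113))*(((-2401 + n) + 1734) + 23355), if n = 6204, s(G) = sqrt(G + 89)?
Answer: -455482380 + 57784*I*sqrt(6) ≈ -4.5548e+8 + 1.4154e+5*I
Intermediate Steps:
s(G) = sqrt(89 + G)
(-15765 + s(-113))*(((-2401 + n) + 1734) + 23355) = (-15765 + sqrt(89 - 113))*(((-2401 + 6204) + 1734) + 23355) = (-15765 + sqrt(-24))*((3803 + 1734) + 23355) = (-15765 + 2*I*sqrt(6))*(5537 + 23355) = (-15765 + 2*I*sqrt(6))*28892 = -455482380 + 57784*I*sqrt(6)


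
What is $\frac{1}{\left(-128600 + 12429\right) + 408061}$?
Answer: $\frac{1}{291890} \approx 3.4259 \cdot 10^{-6}$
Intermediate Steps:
$\frac{1}{\left(-128600 + 12429\right) + 408061} = \frac{1}{-116171 + 408061} = \frac{1}{291890}$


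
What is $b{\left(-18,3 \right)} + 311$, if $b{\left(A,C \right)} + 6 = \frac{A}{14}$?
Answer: $\frac{2126}{7} \approx 303.71$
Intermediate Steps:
$b{\left(A,C \right)} = -6 + \frac{A}{14}$
$b{\left(-18,3 \right)} + 311 = \left(-6 + \frac{1}{14} \left(-18\right)\right) + 311 = \left(-6 - \frac{9}{7}\right) + 311 = - \frac{51}{7} + 311 = \frac{2126}{7}$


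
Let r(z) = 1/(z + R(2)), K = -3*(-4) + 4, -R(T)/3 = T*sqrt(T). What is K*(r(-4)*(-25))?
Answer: -200/7 + 300*sqrt(2)/7 ≈ 32.038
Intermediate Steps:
R(T) = -3*T**(3/2) (R(T) = -3*T*sqrt(T) = -3*T**(3/2))
K = 16 (K = 12 + 4 = 16)
r(z) = 1/(z - 6*sqrt(2))
K*(r(-4)*(-25)) = 16*(-25/(-4 - 6*sqrt(2))) = -400/(-4 - 6*sqrt(2))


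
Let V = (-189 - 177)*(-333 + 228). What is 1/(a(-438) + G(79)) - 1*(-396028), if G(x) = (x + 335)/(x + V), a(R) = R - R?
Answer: 163994101/414 ≈ 3.9612e+5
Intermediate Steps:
a(R) = 0
V = 38430 (V = -366*(-105) = 38430)
G(x) = (335 + x)/(38430 + x) (G(x) = (x + 335)/(x + 38430) = (335 + x)/(38430 + x))
1/(a(-438) + G(79)) - 1*(-396028) = 1/(0 + (335 + 79)/(38430 + 79)) - 1*(-396028) = 1/(0 + 414/38509) + 396028 = 1/(414/38509) + 396028 = 38509/414 + 396028 = 163994101/414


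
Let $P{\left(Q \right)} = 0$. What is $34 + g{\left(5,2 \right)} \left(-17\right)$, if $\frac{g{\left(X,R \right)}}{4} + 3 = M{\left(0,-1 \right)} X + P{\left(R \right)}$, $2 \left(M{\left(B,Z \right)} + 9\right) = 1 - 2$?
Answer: $3468$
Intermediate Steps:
$M{\left(B,Z \right)} = - \frac{19}{2}$ ($M{\left(B,Z \right)} = -9 + \frac{1 - 2}{2} = -9 + \frac{1}{2} \left(-1\right) = -9 - \frac{1}{2} = - \frac{19}{2}$)
$g{\left(X,R \right)} = -12 - 38 X$ ($g{\left(X,R \right)} = -12 + 4 \left(- \frac{19 X}{2} + 0\right) = -12 + 4 \left(- \frac{19 X}{2}\right) = -12 - 38 X$)
$34 + g{\left(5,2 \right)} \left(-17\right) = 34 + \left(-12 - 190\right) \left(-17\right) = 34 - -3434 = 34 + 3434 = 3468$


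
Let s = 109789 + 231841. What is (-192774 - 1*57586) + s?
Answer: 91270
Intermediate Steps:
s = 341630
(-192774 - 1*57586) + s = (-192774 - 1*57586) + 341630 = (-192774 - 57586) + 341630 = -250360 + 341630 = 91270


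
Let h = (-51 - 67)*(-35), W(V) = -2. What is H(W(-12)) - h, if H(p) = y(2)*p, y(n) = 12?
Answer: -4154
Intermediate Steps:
h = 4130 (h = -118*(-35) = 4130)
H(p) = 12*p
H(W(-12)) - h = 12*(-2) - 1*4130 = -24 - 4130 = -4154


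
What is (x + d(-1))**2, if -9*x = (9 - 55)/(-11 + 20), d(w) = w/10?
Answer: 143641/656100 ≈ 0.21893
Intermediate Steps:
d(w) = w/10 (d(w) = w*(1/10) = w/10)
x = 46/81 (x = -(9 - 55)/(9*(-11 + 20)) = -(-46)/(9*9) = -1/9*(-46/9) = 46/81 ≈ 0.56790)
(x + d(-1))**2 = (46/81 + (1/10)*(-1))**2 = (46/81 - 1/10)**2 = (379/810)**2 = 143641/656100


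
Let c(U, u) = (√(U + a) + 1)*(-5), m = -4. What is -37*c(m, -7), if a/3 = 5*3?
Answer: 185 + 185*√41 ≈ 1369.6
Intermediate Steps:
a = 45 (a = 3*(5*3) = 3*15 = 45)
c(U, u) = -5 - 5*√(45 + U) (c(U, u) = (√(U + 45) + 1)*(-5) = (√(45 + U) + 1)*(-5) = (1 + √(45 + U))*(-5) = -5 - 5*√(45 + U))
-37*c(m, -7) = -37*(-5 - 5*√(45 - 4)) = -37*(-5 - 5*√41) = 185 + 185*√41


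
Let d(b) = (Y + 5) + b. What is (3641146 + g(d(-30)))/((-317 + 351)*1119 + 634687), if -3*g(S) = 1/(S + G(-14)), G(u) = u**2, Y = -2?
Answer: 1846061021/341075631 ≈ 5.4125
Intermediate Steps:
d(b) = 3 + b (d(b) = (-2 + 5) + b = 3 + b)
g(S) = -1/(3*(196 + S)) (g(S) = -1/(3*(S + (-14)**2)) = -1/(3*(S + 196)) = -1/(3*(196 + S)))
(3641146 + g(d(-30)))/((-317 + 351)*1119 + 634687) = (3641146 - 1/(588 + 3*(3 - 30)))/((-317 + 351)*1119 + 634687) = (3641146 - 1/(588 + 3*(-27)))/(34*1119 + 634687) = (3641146 - 1/(588 - 81))/(38046 + 634687) = (3641146 - 1/507)/672733 = (3641146 - 1*1/507)*(1/672733) = (3641146 - 1/507)*(1/672733) = (1846061021/507)*(1/672733) = 1846061021/341075631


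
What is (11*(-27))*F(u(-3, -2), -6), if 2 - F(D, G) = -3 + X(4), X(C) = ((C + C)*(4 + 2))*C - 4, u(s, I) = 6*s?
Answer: 54351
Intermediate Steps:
X(C) = -4 + 12*C**2 (X(C) = ((2*C)*6)*C - 4 = (12*C)*C - 4 = 12*C**2 - 4 = -4 + 12*C**2)
F(D, G) = -183 (F(D, G) = 2 - (-3 + (-4 + 12*4**2)) = 2 - (-3 + (-4 + 12*16)) = 2 - (-3 + (-4 + 192)) = 2 - (-3 + 188) = 2 - 1*185 = 2 - 185 = -183)
(11*(-27))*F(u(-3, -2), -6) = (11*(-27))*(-183) = -297*(-183) = 54351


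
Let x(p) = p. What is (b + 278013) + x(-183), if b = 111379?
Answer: 389209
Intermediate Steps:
(b + 278013) + x(-183) = (111379 + 278013) - 183 = 389392 - 183 = 389209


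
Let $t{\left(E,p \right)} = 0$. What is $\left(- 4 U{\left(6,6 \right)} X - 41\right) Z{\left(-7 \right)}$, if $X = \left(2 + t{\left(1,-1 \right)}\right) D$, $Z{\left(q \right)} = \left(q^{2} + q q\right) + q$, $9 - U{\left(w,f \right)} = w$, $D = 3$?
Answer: $-10283$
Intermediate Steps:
$U{\left(w,f \right)} = 9 - w$
$Z{\left(q \right)} = q + 2 q^{2}$ ($Z{\left(q \right)} = \left(q^{2} + q^{2}\right) + q = 2 q^{2} + q = q + 2 q^{2}$)
$X = 6$ ($X = \left(2 + 0\right) 3 = 2 \cdot 3 = 6$)
$\left(- 4 U{\left(6,6 \right)} X - 41\right) Z{\left(-7 \right)} = \left(- 4 \left(9 - 6\right) 6 - 41\right) \left(- 7 \left(1 + 2 \left(-7\right)\right)\right) = \left(- 4 \left(9 - 6\right) 6 - 41\right) \left(- 7 \left(1 - 14\right)\right) = \left(\left(-4\right) 3 \cdot 6 - 41\right) \left(\left(-7\right) \left(-13\right)\right) = \left(\left(-12\right) 6 - 41\right) 91 = \left(-72 - 41\right) 91 = \left(-113\right) 91 = -10283$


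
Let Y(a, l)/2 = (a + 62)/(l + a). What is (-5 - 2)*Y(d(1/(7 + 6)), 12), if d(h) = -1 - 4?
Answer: -114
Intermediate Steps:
d(h) = -5
Y(a, l) = 2*(62 + a)/(a + l) (Y(a, l) = 2*((a + 62)/(l + a)) = 2*((62 + a)/(a + l)) = 2*(62 + a)/(a + l))
(-5 - 2)*Y(d(1/(7 + 6)), 12) = (-5 - 2)*(2*(62 - 5)/(-5 + 12)) = -14*57/7 = -7*114/7 = -114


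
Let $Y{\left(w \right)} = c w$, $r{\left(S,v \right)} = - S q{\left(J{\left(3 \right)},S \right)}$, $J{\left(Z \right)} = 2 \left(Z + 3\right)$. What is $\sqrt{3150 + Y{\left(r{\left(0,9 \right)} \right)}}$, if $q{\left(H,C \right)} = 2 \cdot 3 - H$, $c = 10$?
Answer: $15 \sqrt{14} \approx 56.125$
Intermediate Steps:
$J{\left(Z \right)} = 6 + 2 Z$ ($J{\left(Z \right)} = 2 \left(3 + Z\right) = 6 + 2 Z$)
$q{\left(H,C \right)} = 6 - H$
$r{\left(S,v \right)} = 6 S$ ($r{\left(S,v \right)} = - S \left(6 - \left(6 + 2 \cdot 3\right)\right) = - S \left(6 - \left(6 + 6\right)\right) = - S \left(6 - 12\right) = - S \left(-6\right) = 6 S$)
$Y{\left(w \right)} = 10 w$
$\sqrt{3150 + Y{\left(r{\left(0,9 \right)} \right)}} = \sqrt{3150 + 10 \cdot 6 \cdot 0} = \sqrt{3150 + 10 \cdot 0} = \sqrt{3150 + 0} = \sqrt{3150} = 15 \sqrt{14}$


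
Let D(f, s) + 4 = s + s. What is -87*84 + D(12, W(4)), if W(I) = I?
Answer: -7304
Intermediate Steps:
D(f, s) = -4 + 2*s (D(f, s) = -4 + (s + s) = -4 + 2*s)
-87*84 + D(12, W(4)) = -87*84 + (-4 + 2*4) = -7308 + (-4 + 8) = -7308 + 4 = -7304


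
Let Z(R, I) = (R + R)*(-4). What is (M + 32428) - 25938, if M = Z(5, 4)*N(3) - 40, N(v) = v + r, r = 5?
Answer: 6130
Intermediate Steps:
N(v) = 5 + v (N(v) = v + 5 = 5 + v)
Z(R, I) = -8*R (Z(R, I) = (2*R)*(-4) = -8*R)
M = -360 (M = (-8*5)*(5 + 3) - 40 = -40*8 - 40 = -320 - 40 = -360)
(M + 32428) - 25938 = (-360 + 32428) - 25938 = 32068 - 25938 = 6130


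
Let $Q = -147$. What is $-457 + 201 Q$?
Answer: $-30004$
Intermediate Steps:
$-457 + 201 Q = -457 + 201 \left(-147\right) = -457 - 29547 = -30004$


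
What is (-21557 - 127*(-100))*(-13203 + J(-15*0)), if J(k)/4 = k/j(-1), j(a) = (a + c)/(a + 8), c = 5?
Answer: 116938971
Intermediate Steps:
j(a) = (5 + a)/(8 + a) (j(a) = (a + 5)/(a + 8) = (5 + a)/(8 + a))
J(k) = 7*k (J(k) = 4*(k/(((5 - 1)/(8 - 1)))) = 4*(k/((4/7))) = 4*(k/(((⅐)*4))) = 4*(k/(4/7)) = 4*(k*(7/4)) = 4*(7*k/4) = 7*k)
(-21557 - 127*(-100))*(-13203 + J(-15*0)) = (-21557 - 127*(-100))*(-13203 + 7*(-15*0)) = (-21557 + 12700)*(-13203 + 7*0) = -8857*(-13203 + 0) = -8857*(-13203) = 116938971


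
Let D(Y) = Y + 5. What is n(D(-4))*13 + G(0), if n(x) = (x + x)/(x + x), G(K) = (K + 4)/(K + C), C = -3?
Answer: 35/3 ≈ 11.667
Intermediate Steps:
D(Y) = 5 + Y
G(K) = (4 + K)/(-3 + K) (G(K) = (K + 4)/(K - 3) = (4 + K)/(-3 + K))
n(x) = 1 (n(x) = (2*x)/((2*x)) = (2*x)*(1/(2*x)) = 1)
n(D(-4))*13 + G(0) = 1*13 + (4 + 0)/(-3 + 0) = 13 + 4/(-3) = 13 - 1/3*4 = 13 - 4/3 = 35/3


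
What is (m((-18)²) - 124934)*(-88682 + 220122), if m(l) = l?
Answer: -16378738400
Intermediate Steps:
(m((-18)²) - 124934)*(-88682 + 220122) = ((-18)² - 124934)*(-88682 + 220122) = (324 - 124934)*131440 = -124610*131440 = -16378738400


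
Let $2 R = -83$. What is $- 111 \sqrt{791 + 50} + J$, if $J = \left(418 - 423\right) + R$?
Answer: $- \frac{6531}{2} \approx -3265.5$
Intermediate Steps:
$R = - \frac{83}{2}$ ($R = \frac{1}{2} \left(-83\right) = - \frac{83}{2} \approx -41.5$)
$J = - \frac{93}{2}$ ($J = \left(418 - 423\right) - \frac{83}{2} = -5 - \frac{83}{2} = - \frac{93}{2} \approx -46.5$)
$- 111 \sqrt{791 + 50} + J = - 111 \sqrt{791 + 50} - \frac{93}{2} = - 111 \sqrt{841} - \frac{93}{2} = \left(-111\right) 29 - \frac{93}{2} = -3219 - \frac{93}{2} = - \frac{6531}{2}$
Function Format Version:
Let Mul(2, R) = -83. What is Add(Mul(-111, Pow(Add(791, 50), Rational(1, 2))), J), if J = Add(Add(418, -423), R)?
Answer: Rational(-6531, 2) ≈ -3265.5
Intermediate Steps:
R = Rational(-83, 2) (R = Mul(Rational(1, 2), -83) = Rational(-83, 2) ≈ -41.500)
J = Rational(-93, 2) (J = Add(Add(418, -423), Rational(-83, 2)) = Add(-5, Rational(-83, 2)) = Rational(-93, 2) ≈ -46.500)
Add(Mul(-111, Pow(Add(791, 50), Rational(1, 2))), J) = Add(Mul(-111, Pow(Add(791, 50), Rational(1, 2))), Rational(-93, 2)) = Add(Mul(-111, Pow(841, Rational(1, 2))), Rational(-93, 2)) = Add(Mul(-111, 29), Rational(-93, 2)) = Add(-3219, Rational(-93, 2)) = Rational(-6531, 2)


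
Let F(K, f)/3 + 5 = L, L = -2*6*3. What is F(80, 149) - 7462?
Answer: -7585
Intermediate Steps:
L = -36 (L = -12*3 = -36)
F(K, f) = -123 (F(K, f) = -15 + 3*(-36) = -15 - 108 = -123)
F(80, 149) - 7462 = -123 - 7462 = -7585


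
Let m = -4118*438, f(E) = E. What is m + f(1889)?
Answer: -1801795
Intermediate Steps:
m = -1803684
m + f(1889) = -1803684 + 1889 = -1801795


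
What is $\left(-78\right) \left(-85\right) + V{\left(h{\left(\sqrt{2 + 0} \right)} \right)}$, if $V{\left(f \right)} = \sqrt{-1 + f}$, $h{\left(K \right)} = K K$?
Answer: $6631$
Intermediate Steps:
$h{\left(K \right)} = K^{2}$
$\left(-78\right) \left(-85\right) + V{\left(h{\left(\sqrt{2 + 0} \right)} \right)} = \left(-78\right) \left(-85\right) + \sqrt{-1 + \left(\sqrt{2 + 0}\right)^{2}} = 6630 + \sqrt{-1 + \left(\sqrt{2}\right)^{2}} = 6630 + \sqrt{-1 + 2} = 6630 + \sqrt{1} = 6630 + 1 = 6631$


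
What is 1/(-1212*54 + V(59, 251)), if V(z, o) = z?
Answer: -1/65389 ≈ -1.5293e-5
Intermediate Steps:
1/(-1212*54 + V(59, 251)) = 1/(-1212*54 + 59) = 1/(-65448 + 59) = 1/(-65389) = -1/65389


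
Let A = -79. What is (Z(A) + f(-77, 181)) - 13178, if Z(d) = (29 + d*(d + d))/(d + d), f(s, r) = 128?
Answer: -2074411/158 ≈ -13129.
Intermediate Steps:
Z(d) = (29 + 2*d**2)/(2*d) (Z(d) = (29 + d*(2*d))/((2*d)) = (29 + 2*d**2)*(1/(2*d)) = (29 + 2*d**2)/(2*d))
(Z(A) + f(-77, 181)) - 13178 = ((-79 + (29/2)/(-79)) + 128) - 13178 = ((-79 + (29/2)*(-1/79)) + 128) - 13178 = ((-79 - 29/158) + 128) - 13178 = (-12511/158 + 128) - 13178 = 7713/158 - 13178 = -2074411/158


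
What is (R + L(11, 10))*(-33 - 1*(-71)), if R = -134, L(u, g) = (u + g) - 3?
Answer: -4408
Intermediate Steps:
L(u, g) = -3 + g + u (L(u, g) = (g + u) - 3 = -3 + g + u)
(R + L(11, 10))*(-33 - 1*(-71)) = (-134 + (-3 + 10 + 11))*(-33 - 1*(-71)) = (-134 + 18)*(-33 + 71) = -116*38 = -4408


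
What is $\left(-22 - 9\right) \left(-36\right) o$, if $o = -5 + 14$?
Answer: $10044$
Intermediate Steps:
$o = 9$
$\left(-22 - 9\right) \left(-36\right) o = \left(-22 - 9\right) \left(-36\right) 9 = \left(-31\right) \left(-36\right) 9 = 1116 \cdot 9 = 10044$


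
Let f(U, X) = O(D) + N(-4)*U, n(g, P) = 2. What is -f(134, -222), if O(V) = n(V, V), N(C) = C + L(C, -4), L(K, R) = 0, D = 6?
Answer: 534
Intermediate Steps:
N(C) = C (N(C) = C + 0 = C)
O(V) = 2
f(U, X) = 2 - 4*U
-f(134, -222) = -(2 - 4*134) = -(2 - 536) = -1*(-534) = 534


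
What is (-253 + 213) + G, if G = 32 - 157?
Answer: -165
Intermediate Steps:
G = -125
(-253 + 213) + G = (-253 + 213) - 125 = -40 - 125 = -165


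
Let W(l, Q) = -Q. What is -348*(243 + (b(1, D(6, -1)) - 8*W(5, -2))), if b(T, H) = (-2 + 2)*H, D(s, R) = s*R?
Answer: -78996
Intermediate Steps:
D(s, R) = R*s
b(T, H) = 0 (b(T, H) = 0*H = 0)
-348*(243 + (b(1, D(6, -1)) - 8*W(5, -2))) = -348*(243 + (0 - (-8)*(-2))) = -348*(243 + (0 - 8*2)) = -348*(243 + (0 - 16)) = -348*(243 - 16) = -348*227 = -78996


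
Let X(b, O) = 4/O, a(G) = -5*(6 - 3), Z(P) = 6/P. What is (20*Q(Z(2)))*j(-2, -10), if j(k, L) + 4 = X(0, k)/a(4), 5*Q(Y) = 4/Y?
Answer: -928/45 ≈ -20.622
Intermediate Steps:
Q(Y) = 4/(5*Y) (Q(Y) = (4/Y)/5 = 4/(5*Y))
a(G) = -15 (a(G) = -5*3 = -15)
j(k, L) = -4 - 4/(15*k) (j(k, L) = -4 + (4/k)/(-15) = -4 + (4/k)*(-1/15) = -4 - 4/(15*k))
(20*Q(Z(2)))*j(-2, -10) = (20*(4/(5*((6/2)))))*(-4 - 4/15/(-2)) = (20*(4/(5*((6*(1/2))))))*(-4 - 4/15*(-1/2)) = (20*((4/5)/3))*(-4 + 2/15) = (20*((4/5)*(1/3)))*(-58/15) = (20*(4/15))*(-58/15) = (16/3)*(-58/15) = -928/45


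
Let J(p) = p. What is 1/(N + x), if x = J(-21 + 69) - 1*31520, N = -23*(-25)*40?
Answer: -1/8472 ≈ -0.00011804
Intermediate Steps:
N = 23000 (N = 575*40 = 23000)
x = -31472 (x = (-21 + 69) - 1*31520 = 48 - 31520 = -31472)
1/(N + x) = 1/(23000 - 31472) = 1/(-8472) = -1/8472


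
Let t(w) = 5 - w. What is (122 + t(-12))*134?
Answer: 18626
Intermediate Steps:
(122 + t(-12))*134 = (122 + (5 - 1*(-12)))*134 = (122 + (5 + 12))*134 = (122 + 17)*134 = 139*134 = 18626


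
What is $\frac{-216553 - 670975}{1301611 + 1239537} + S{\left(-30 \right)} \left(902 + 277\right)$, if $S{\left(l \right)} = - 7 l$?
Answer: $\frac{157290486448}{635287} \approx 2.4759 \cdot 10^{5}$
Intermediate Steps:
$\frac{-216553 - 670975}{1301611 + 1239537} + S{\left(-30 \right)} \left(902 + 277\right) = \frac{-216553 - 670975}{1301611 + 1239537} + \left(-7\right) \left(-30\right) \left(902 + 277\right) = - \frac{887528}{2541148} + 210 \cdot 1179 = \left(-887528\right) \frac{1}{2541148} + 247590 = - \frac{221882}{635287} + 247590 = \frac{157290486448}{635287}$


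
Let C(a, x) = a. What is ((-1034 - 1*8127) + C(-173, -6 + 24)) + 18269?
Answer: 8935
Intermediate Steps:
((-1034 - 1*8127) + C(-173, -6 + 24)) + 18269 = ((-1034 - 1*8127) - 173) + 18269 = ((-1034 - 8127) - 173) + 18269 = (-9161 - 173) + 18269 = -9334 + 18269 = 8935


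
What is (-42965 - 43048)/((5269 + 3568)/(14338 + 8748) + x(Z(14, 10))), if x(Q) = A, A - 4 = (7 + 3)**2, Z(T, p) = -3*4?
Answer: -1985696118/2409781 ≈ -824.02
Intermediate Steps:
Z(T, p) = -12
A = 104 (A = 4 + (7 + 3)**2 = 4 + 10**2 = 4 + 100 = 104)
x(Q) = 104
(-42965 - 43048)/((5269 + 3568)/(14338 + 8748) + x(Z(14, 10))) = (-42965 - 43048)/((5269 + 3568)/(14338 + 8748) + 104) = -86013/(8837/23086 + 104) = -86013/2409781/23086 = -86013*23086/2409781 = -1985696118/2409781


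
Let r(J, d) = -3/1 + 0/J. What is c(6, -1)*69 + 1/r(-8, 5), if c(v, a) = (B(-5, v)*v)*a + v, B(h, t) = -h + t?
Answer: -12421/3 ≈ -4140.3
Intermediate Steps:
B(h, t) = t - h
c(v, a) = v + a*v*(5 + v) (c(v, a) = ((v - 1*(-5))*v)*a + v = ((v + 5)*v)*a + v = ((5 + v)*v)*a + v = (v*(5 + v))*a + v = a*v*(5 + v) + v = v + a*v*(5 + v))
r(J, d) = -3 (r(J, d) = -3*1 + 0 = -3 + 0 = -3)
c(6, -1)*69 + 1/r(-8, 5) = (6*(1 - (5 + 6)))*69 + 1/(-3) = (6*(1 - 1*11))*69 - ⅓ = (6*(1 - 11))*69 - ⅓ = (6*(-10))*69 - ⅓ = -60*69 - ⅓ = -4140 - ⅓ = -12421/3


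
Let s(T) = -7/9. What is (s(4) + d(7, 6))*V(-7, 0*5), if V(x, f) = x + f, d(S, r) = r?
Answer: -329/9 ≈ -36.556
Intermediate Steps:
s(T) = -7/9 (s(T) = -7*1/9 = -7/9)
V(x, f) = f + x
(s(4) + d(7, 6))*V(-7, 0*5) = (-7/9 + 6)*(0*5 - 7) = 47*(0 - 7)/9 = (47/9)*(-7) = -329/9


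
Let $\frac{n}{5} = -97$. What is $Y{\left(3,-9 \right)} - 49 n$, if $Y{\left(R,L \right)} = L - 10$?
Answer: $23746$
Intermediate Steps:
$Y{\left(R,L \right)} = -10 + L$
$n = -485$ ($n = 5 \left(-97\right) = -485$)
$Y{\left(3,-9 \right)} - 49 n = \left(-10 - 9\right) - -23765 = -19 + 23765 = 23746$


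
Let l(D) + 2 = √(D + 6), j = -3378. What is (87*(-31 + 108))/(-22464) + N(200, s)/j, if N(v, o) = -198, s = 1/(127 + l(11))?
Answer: -1010075/4215744 ≈ -0.23960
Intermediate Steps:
l(D) = -2 + √(6 + D) (l(D) = -2 + √(D + 6) = -2 + √(6 + D))
s = 1/(125 + √17) (s = 1/(127 + (-2 + √(6 + 11))) = 1/(127 + (-2 + √17)) = 1/(125 + √17) ≈ 0.0077446)
(87*(-31 + 108))/(-22464) + N(200, s)/j = (87*(-31 + 108))/(-22464) - 198/(-3378) = (87*77)*(-1/22464) - 198*(-1/3378) = 6699*(-1/22464) + 33/563 = -2233/7488 + 33/563 = -1010075/4215744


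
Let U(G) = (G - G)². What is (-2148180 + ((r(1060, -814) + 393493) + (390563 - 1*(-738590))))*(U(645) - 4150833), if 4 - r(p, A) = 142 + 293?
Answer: 2598276178845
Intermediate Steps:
r(p, A) = -431 (r(p, A) = 4 - (142 + 293) = 4 - 1*435 = 4 - 435 = -431)
U(G) = 0 (U(G) = 0² = 0)
(-2148180 + ((r(1060, -814) + 393493) + (390563 - 1*(-738590))))*(U(645) - 4150833) = (-2148180 + ((-431 + 393493) + (390563 - 1*(-738590))))*(0 - 4150833) = (-2148180 + (393062 + (390563 + 738590)))*(-4150833) = (-2148180 + (393062 + 1129153))*(-4150833) = (-2148180 + 1522215)*(-4150833) = -625965*(-4150833) = 2598276178845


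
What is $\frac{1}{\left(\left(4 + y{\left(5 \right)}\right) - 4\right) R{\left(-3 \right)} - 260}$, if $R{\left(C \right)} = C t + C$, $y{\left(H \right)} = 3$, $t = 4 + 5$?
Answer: $- \frac{1}{350} \approx -0.0028571$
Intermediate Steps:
$t = 9$
$R{\left(C \right)} = 10 C$ ($R{\left(C \right)} = C 9 + C = 9 C + C = 10 C$)
$\frac{1}{\left(\left(4 + y{\left(5 \right)}\right) - 4\right) R{\left(-3 \right)} - 260} = \frac{1}{\left(\left(4 + 3\right) - 4\right) 10 \left(-3\right) - 260} = \frac{1}{\left(7 - 4\right) \left(-30\right) - 260} = \frac{1}{3 \left(-30\right) - 260} = \frac{1}{-90 - 260} = \frac{1}{-350} = - \frac{1}{350}$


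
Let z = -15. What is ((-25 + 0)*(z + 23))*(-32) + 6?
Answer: 6406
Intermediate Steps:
((-25 + 0)*(z + 23))*(-32) + 6 = ((-25 + 0)*(-15 + 23))*(-32) + 6 = -25*8*(-32) + 6 = -200*(-32) + 6 = 6400 + 6 = 6406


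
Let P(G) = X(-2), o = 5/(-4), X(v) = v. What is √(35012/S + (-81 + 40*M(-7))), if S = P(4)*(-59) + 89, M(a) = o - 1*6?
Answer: I*√961055/69 ≈ 14.208*I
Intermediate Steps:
o = -5/4 (o = 5*(-¼) = -5/4 ≈ -1.2500)
P(G) = -2
M(a) = -29/4 (M(a) = -5/4 - 1*6 = -5/4 - 6 = -29/4)
S = 207 (S = -2*(-59) + 89 = 118 + 89 = 207)
√(35012/S + (-81 + 40*M(-7))) = √(35012/207 + (-81 + 40*(-29/4))) = √(35012*(1/207) + (-81 - 290)) = √(35012/207 - 371) = √(-41785/207) = I*√961055/69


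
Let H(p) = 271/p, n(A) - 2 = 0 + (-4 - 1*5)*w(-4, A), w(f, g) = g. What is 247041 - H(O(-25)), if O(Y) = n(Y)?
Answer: 56078036/227 ≈ 2.4704e+5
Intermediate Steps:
n(A) = 2 - 9*A (n(A) = 2 + (0 + (-4 - 1*5)*A) = 2 + (0 + (-4 - 5)*A) = 2 + (0 - 9*A) = 2 - 9*A)
O(Y) = 2 - 9*Y
247041 - H(O(-25)) = 247041 - 271/(2 - 9*(-25)) = 247041 - 271/(2 + 225) = 247041 - 271/227 = 56078036/227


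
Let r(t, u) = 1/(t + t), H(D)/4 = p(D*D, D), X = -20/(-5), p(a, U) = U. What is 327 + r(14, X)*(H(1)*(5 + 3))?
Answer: 2297/7 ≈ 328.14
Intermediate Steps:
X = 4 (X = -20*(-⅕) = 4)
H(D) = 4*D
r(t, u) = 1/(2*t)
327 + r(14, X)*(H(1)*(5 + 3)) = 327 + ((½)/14)*((4*1)*(5 + 3)) = 327 + ((½)*(1/14))*(4*8) = 327 + (1/28)*32 = 327 + 8/7 = 2297/7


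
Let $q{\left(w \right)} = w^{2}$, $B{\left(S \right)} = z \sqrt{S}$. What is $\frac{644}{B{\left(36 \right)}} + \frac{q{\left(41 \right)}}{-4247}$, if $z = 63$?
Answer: $\frac{149975}{114669} \approx 1.3079$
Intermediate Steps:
$B{\left(S \right)} = 63 \sqrt{S}$
$\frac{644}{B{\left(36 \right)}} + \frac{q{\left(41 \right)}}{-4247} = \frac{644}{63 \sqrt{36}} + \frac{41^{2}}{-4247} = \frac{644}{63 \cdot 6} + 1681 \left(- \frac{1}{4247}\right) = \frac{644}{378} - \frac{1681}{4247} = 644 \cdot \frac{1}{378} - \frac{1681}{4247} = \frac{46}{27} - \frac{1681}{4247} = \frac{149975}{114669}$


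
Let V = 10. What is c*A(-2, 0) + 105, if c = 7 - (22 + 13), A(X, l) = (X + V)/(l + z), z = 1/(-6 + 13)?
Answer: -1463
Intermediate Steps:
z = ⅐ (z = 1/7 = ⅐ ≈ 0.14286)
A(X, l) = (10 + X)/(⅐ + l) (A(X, l) = (X + 10)/(l + ⅐) = (10 + X)/(⅐ + l))
c = -28 (c = 7 - 1*35 = 7 - 35 = -28)
c*A(-2, 0) + 105 = -196*(10 - 2)/(1 + 7*0) + 105 = -196*8/(1 + 0) + 105 = -196*8/1 + 105 = -196*8 + 105 = -28*56 + 105 = -1568 + 105 = -1463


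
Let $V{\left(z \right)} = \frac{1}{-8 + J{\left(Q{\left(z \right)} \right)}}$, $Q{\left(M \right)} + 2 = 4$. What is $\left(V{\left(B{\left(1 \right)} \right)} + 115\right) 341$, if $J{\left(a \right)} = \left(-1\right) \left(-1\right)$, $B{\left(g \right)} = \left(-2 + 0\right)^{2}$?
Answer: $\frac{274164}{7} \approx 39166.0$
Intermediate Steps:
$Q{\left(M \right)} = 2$ ($Q{\left(M \right)} = -2 + 4 = 2$)
$B{\left(g \right)} = 4$ ($B{\left(g \right)} = \left(-2\right)^{2} = 4$)
$J{\left(a \right)} = 1$
$V{\left(z \right)} = - \frac{1}{7}$ ($V{\left(z \right)} = \frac{1}{-8 + 1} = \frac{1}{-7} = - \frac{1}{7}$)
$\left(V{\left(B{\left(1 \right)} \right)} + 115\right) 341 = \left(- \frac{1}{7} + 115\right) 341 = \frac{804}{7} \cdot 341 = \frac{274164}{7}$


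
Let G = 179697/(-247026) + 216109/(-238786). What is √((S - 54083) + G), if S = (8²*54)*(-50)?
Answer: I*√5482083447968250893192566/4915529203 ≈ 476.32*I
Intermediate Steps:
S = -172800 (S = (64*54)*(-50) = 3456*(-50) = -172800)
G = -8024472473/4915529203 (G = 179697*(-1/247026) + 216109*(-1/238786) = -59899/82342 - 216109/238786 = -8024472473/4915529203 ≈ -1.6325)
√((S - 54083) + G) = √((-172800 - 54083) - 8024472473/4915529203) = √(-226883 - 8024472473/4915529203) = √(-1115258036636722/4915529203) = I*√5482083447968250893192566/4915529203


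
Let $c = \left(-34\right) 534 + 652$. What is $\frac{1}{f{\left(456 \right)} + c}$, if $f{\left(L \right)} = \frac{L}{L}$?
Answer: $- \frac{1}{17503} \approx -5.7133 \cdot 10^{-5}$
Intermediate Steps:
$f{\left(L \right)} = 1$
$c = -17504$ ($c = -18156 + 652 = -17504$)
$\frac{1}{f{\left(456 \right)} + c} = \frac{1}{1 - 17504} = \frac{1}{-17503} = - \frac{1}{17503}$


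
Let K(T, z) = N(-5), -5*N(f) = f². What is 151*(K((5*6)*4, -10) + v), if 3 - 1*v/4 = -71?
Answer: 43941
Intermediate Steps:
v = 296 (v = 12 - 4*(-71) = 12 + 284 = 296)
N(f) = -f²/5
K(T, z) = -5 (K(T, z) = -⅕*(-5)² = -⅕*25 = -5)
151*(K((5*6)*4, -10) + v) = 151*(-5 + 296) = 151*291 = 43941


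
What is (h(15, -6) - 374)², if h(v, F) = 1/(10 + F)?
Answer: 2235025/16 ≈ 1.3969e+5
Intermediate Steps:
(h(15, -6) - 374)² = (1/(10 - 6) - 374)² = (1/4 - 374)² = (¼ - 374)² = (-1495/4)² = 2235025/16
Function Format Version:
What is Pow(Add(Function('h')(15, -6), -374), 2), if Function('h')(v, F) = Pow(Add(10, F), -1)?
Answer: Rational(2235025, 16) ≈ 1.3969e+5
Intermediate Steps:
Pow(Add(Function('h')(15, -6), -374), 2) = Pow(Add(Pow(Add(10, -6), -1), -374), 2) = Pow(Add(Pow(4, -1), -374), 2) = Pow(Add(Rational(1, 4), -374), 2) = Pow(Rational(-1495, 4), 2) = Rational(2235025, 16)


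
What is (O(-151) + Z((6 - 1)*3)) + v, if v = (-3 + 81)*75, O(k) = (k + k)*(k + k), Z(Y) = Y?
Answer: 97069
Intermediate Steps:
O(k) = 4*k² (O(k) = (2*k)*(2*k) = 4*k²)
v = 5850 (v = 78*75 = 5850)
(O(-151) + Z((6 - 1)*3)) + v = (4*(-151)² + (6 - 1)*3) + 5850 = (4*22801 + 5*3) + 5850 = (91204 + 15) + 5850 = 91219 + 5850 = 97069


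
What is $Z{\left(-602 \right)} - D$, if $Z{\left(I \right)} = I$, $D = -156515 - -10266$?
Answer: $145647$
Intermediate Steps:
$D = -146249$ ($D = -156515 + 10266 = -146249$)
$Z{\left(-602 \right)} - D = -602 - -146249 = -602 + 146249 = 145647$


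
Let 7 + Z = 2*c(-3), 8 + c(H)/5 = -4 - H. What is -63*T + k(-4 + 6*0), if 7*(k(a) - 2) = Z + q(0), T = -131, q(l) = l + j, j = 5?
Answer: 57693/7 ≈ 8241.9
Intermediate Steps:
q(l) = 5 + l (q(l) = l + 5 = 5 + l)
c(H) = -60 - 5*H (c(H) = -40 + 5*(-4 - H) = -40 + (-20 - 5*H) = -60 - 5*H)
Z = -97 (Z = -7 + 2*(-60 - 5*(-3)) = -7 + 2*(-60 + 15) = -7 + 2*(-45) = -7 - 90 = -97)
k(a) = -78/7 (k(a) = 2 + (-97 + (5 + 0))/7 = 2 + (-97 + 5)/7 = 2 + (⅐)*(-92) = 2 - 92/7 = -78/7)
-63*T + k(-4 + 6*0) = -63*(-131) - 78/7 = 8253 - 78/7 = 57693/7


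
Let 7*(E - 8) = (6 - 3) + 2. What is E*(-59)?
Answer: -3599/7 ≈ -514.14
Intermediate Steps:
E = 61/7 (E = 8 + ((6 - 3) + 2)/7 = 8 + (3 + 2)/7 = 8 + (⅐)*5 = 8 + 5/7 = 61/7 ≈ 8.7143)
E*(-59) = (61/7)*(-59) = -3599/7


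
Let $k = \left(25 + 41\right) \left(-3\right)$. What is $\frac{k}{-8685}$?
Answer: $\frac{22}{965} \approx 0.022798$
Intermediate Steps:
$k = -198$ ($k = 66 \left(-3\right) = -198$)
$\frac{k}{-8685} = - \frac{198}{-8685} = \left(-198\right) \left(- \frac{1}{8685}\right) = \frac{22}{965}$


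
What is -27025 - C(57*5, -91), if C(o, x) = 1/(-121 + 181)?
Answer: -1621501/60 ≈ -27025.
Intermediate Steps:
C(o, x) = 1/60
-27025 - C(57*5, -91) = -27025 - 1*1/60 = -27025 - 1/60 = -1621501/60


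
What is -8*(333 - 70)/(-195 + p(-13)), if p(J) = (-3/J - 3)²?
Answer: 355576/31659 ≈ 11.231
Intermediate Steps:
p(J) = (-3 - 3/J)²
-8*(333 - 70)/(-195 + p(-13)) = -8*(333 - 70)/(-195 + 9*(1 - 13)²/(-13)²) = -2104/(-195 + 9*(1/169)*(-12)²) = -2104/(-195 + 9*(1/169)*144) = -2104/(-195 + 1296/169) = -2104/(-31659/169) = -2104*(-169)/31659 = -8*(-44447/31659) = 355576/31659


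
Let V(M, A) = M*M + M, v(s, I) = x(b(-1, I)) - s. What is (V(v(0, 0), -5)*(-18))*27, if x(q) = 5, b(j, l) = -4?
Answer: -14580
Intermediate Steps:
v(s, I) = 5 - s
V(M, A) = M + M² (V(M, A) = M² + M = M + M²)
(V(v(0, 0), -5)*(-18))*27 = (((5 - 1*0)*(1 + (5 - 1*0)))*(-18))*27 = (((5 + 0)*(1 + (5 + 0)))*(-18))*27 = ((5*(1 + 5))*(-18))*27 = ((5*6)*(-18))*27 = (30*(-18))*27 = -540*27 = -14580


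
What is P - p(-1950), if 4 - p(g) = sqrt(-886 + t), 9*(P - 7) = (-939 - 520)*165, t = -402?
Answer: -80236/3 + 2*I*sqrt(322) ≈ -26745.0 + 35.889*I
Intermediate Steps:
P = -80224/3 (P = 7 + ((-939 - 520)*165)/9 = 7 + (-1459*165)/9 = 7 + (1/9)*(-240735) = 7 - 80245/3 = -80224/3 ≈ -26741.)
p(g) = 4 - 2*I*sqrt(322) (p(g) = 4 - sqrt(-886 - 402) = 4 - sqrt(-1288) = 4 - 2*I*sqrt(322))
P - p(-1950) = -80224/3 - (4 - 2*I*sqrt(322)) = -80224/3 + (-4 + 2*I*sqrt(322)) = -80236/3 + 2*I*sqrt(322)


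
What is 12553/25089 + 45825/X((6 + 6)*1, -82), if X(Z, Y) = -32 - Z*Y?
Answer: 1161653881/23884728 ≈ 48.636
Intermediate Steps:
X(Z, Y) = -32 - Y*Z
12553/25089 + 45825/X((6 + 6)*1, -82) = 12553/25089 + 45825/(-32 - 1*(-82)*(6 + 6)*1) = 12553*(1/25089) + 45825/(-32 - 1*(-82)*12*1) = 12553/25089 + 45825/(-32 - 1*(-82)*12) = 12553/25089 + 45825/(-32 + 984) = 12553/25089 + 45825/952 = 1161653881/23884728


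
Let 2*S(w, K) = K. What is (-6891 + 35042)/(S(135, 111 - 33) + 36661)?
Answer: 28151/36700 ≈ 0.76706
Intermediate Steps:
S(w, K) = K/2
(-6891 + 35042)/(S(135, 111 - 33) + 36661) = (-6891 + 35042)/((111 - 33)/2 + 36661) = 28151/((½)*78 + 36661) = 28151/(39 + 36661) = 28151/36700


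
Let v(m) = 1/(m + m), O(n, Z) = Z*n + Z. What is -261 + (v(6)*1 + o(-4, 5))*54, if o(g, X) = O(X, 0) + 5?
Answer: 27/2 ≈ 13.500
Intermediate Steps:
O(n, Z) = Z + Z*n
v(m) = 1/(2*m)
o(g, X) = 5 (o(g, X) = 0*(1 + X) + 5 = 0 + 5 = 5)
-261 + (v(6)*1 + o(-4, 5))*54 = -261 + (((½)/6)*1 + 5)*54 = -261 + (((½)*(⅙))*1 + 5)*54 = -261 + ((1/12)*1 + 5)*54 = -261 + (1/12 + 5)*54 = -261 + (61/12)*54 = -261 + 549/2 = 27/2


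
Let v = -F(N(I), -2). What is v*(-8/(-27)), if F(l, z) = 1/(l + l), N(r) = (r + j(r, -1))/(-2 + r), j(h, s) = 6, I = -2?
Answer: 4/27 ≈ 0.14815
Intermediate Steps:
N(r) = (6 + r)/(-2 + r) (N(r) = (r + 6)/(-2 + r) = (6 + r)/(-2 + r))
F(l, z) = 1/(2*l)
v = ½ (v = -1/(2*((6 - 2)/(-2 - 2))) = -1/(2*(4/(-4))) = -1/(2*((-¼*4))) = -1/(2*(-1)) = -(-1)/2 = -1*(-½) = ½ ≈ 0.50000)
v*(-8/(-27)) = (-8/(-27))/2 = (-8*(-1/27))/2 = (½)*(8/27) = 4/27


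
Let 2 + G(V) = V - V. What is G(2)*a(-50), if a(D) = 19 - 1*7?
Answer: -24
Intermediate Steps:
a(D) = 12 (a(D) = 19 - 7 = 12)
G(V) = -2 (G(V) = -2 + (V - V) = -2 + 0 = -2)
G(2)*a(-50) = -2*12 = -24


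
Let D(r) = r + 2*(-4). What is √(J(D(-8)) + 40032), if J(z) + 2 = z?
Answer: 9*√494 ≈ 200.03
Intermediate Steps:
D(r) = -8 + r (D(r) = r - 8 = -8 + r)
J(z) = -2 + z
√(J(D(-8)) + 40032) = √((-2 + (-8 - 8)) + 40032) = √((-2 - 16) + 40032) = √(-18 + 40032) = √40014 = 9*√494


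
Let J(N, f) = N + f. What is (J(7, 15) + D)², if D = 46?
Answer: 4624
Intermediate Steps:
(J(7, 15) + D)² = ((7 + 15) + 46)² = (22 + 46)² = 68² = 4624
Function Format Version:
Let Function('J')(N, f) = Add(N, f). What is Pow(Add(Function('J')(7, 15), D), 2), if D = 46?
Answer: 4624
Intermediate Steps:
Pow(Add(Function('J')(7, 15), D), 2) = Pow(Add(Add(7, 15), 46), 2) = Pow(Add(22, 46), 2) = Pow(68, 2) = 4624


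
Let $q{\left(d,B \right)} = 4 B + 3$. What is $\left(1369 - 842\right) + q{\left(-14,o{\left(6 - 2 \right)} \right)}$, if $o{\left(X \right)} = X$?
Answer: $546$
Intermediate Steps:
$q{\left(d,B \right)} = 3 + 4 B$
$\left(1369 - 842\right) + q{\left(-14,o{\left(6 - 2 \right)} \right)} = \left(1369 - 842\right) + \left(3 + 4 \left(6 - 2\right)\right) = 527 + \left(3 + 4 \left(6 - 2\right)\right) = 527 + \left(3 + 4 \cdot 4\right) = 527 + \left(3 + 16\right) = 527 + 19 = 546$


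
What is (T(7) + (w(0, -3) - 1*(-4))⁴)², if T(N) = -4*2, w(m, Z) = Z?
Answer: 49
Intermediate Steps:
T(N) = -8
(T(7) + (w(0, -3) - 1*(-4))⁴)² = (-8 + (-3 - 1*(-4))⁴)² = (-8 + (-3 + 4)⁴)² = (-8 + 1⁴)² = (-8 + 1)² = (-7)² = 49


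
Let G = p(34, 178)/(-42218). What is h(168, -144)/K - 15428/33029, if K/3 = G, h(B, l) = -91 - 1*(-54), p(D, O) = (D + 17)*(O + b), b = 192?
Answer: 685406741/25267185 ≈ 27.126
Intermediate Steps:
p(D, O) = (17 + D)*(192 + O) (p(D, O) = (D + 17)*(O + 192) = (17 + D)*(192 + O))
h(B, l) = -37 (h(B, l) = -91 + 54 = -37)
G = -9435/21109 (G = (3264 + 17*178 + 192*34 + 34*178)/(-42218) = (3264 + 3026 + 6528 + 6052)*(-1/42218) = 18870*(-1/42218) = -9435/21109 ≈ -0.44697)
K = -28305/21109 (K = 3*(-9435/21109) = -28305/21109 ≈ -1.3409)
h(168, -144)/K - 15428/33029 = -37/(-28305/21109) - 15428/33029 = -37*(-21109/28305) - 15428*1/33029 = 21109/765 - 15428/33029 = 685406741/25267185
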